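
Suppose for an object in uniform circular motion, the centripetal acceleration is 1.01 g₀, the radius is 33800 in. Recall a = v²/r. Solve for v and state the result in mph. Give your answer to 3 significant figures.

206 mph

Rearranging: v = √(a·r).
a = 1.01 g₀ = 9.905 m/s²; r = 33800 in = 858.5 m.
v = 92.21 m/s
92.21 m/s × (1 mph / 0.4470 m/s) = 206.3 mph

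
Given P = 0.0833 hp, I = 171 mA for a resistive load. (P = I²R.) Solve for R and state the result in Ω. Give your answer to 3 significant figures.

Rearranging: R = P/I².
P = 0.0833 hp = 62.12 W; I = 171 mA = 0.1710 A.
R = 2124 Ω

2120 Ω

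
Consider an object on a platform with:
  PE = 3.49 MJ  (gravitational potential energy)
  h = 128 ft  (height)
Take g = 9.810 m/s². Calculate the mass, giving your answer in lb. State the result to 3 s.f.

20100 lb

Rearranging: m = PE/(g·h).
PE = 3.49 MJ = 3.490×10^6 J; h = 128 ft = 39.01 m; g = 9.810 m/s².
m = 9119 kg
9119 kg × (1 lb / 0.4536 kg) = 20103 lb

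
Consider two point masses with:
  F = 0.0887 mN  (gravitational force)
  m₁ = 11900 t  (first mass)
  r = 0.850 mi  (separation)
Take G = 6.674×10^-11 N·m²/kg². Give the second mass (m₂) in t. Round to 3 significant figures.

From Newton's law of gravitation: m₂ = F·r²/(G·m₁).
F = 0.0887 mN = 8.870×10^-5 N; m₁ = 11900 t = 1.190×10^7 kg; r = 0.850 mi = 1368 m; G = 6.674×10^-11 N·m²/kg².
m₂ = 2.090×10^5 kg
2.090×10^5 kg × (1 t / 1000 kg) = 209.0 t

209 t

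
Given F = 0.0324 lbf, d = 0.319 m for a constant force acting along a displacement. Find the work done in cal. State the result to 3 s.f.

0.0110 cal

W is given directly by: W = F·d.
F = 0.0324 lbf = 0.1441 N; d = 0.319 m.
W = 0.04598 J  (the unit combination reduces to kg·m²/s² = J)
0.04598 J × (1 cal / 4.184 J) = 0.01099 cal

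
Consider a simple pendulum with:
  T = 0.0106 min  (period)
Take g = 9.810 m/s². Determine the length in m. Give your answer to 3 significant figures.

0.101 m

Solving T = 2π√(L/g) for L: L = g·(T/2π)².
T = 0.0106 min = 0.6360 s; g = 9.810 m/s².
L = 0.1005 m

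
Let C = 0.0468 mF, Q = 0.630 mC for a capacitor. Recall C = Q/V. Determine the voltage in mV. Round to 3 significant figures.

13500 mV

Rearranging: V = Q/C.
C = 0.0468 mF = 4.680×10^-5 F; Q = 0.630 mC = 6.300×10^-4 C.
V = 13.46 V  (the unit combination reduces to kg·m²/(A·s³) = V)
13.46 V × (1 mV / 0.001000 V) = 13462 mV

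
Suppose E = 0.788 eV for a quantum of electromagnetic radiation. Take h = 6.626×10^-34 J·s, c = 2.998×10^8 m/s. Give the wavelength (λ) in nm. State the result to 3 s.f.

Solving E = h·c/λ for λ: λ = hc/E.
E = 0.788 eV = 1.263×10^-19 J; h = 6.626×10^-34 J·s; c = 2.998×10^8 m/s.
λ = 1.573×10^-6 m
1.573×10^-6 m × (1 nm / 1.000×10^-9 m) = 1573 nm

1570 nm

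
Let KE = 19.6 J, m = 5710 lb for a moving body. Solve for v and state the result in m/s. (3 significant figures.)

0.123 m/s

Rearranging: v = √(2·KE/m).
KE = 19.6 J; m = 5710 lb = 2590 kg.
v = 0.1230 m/s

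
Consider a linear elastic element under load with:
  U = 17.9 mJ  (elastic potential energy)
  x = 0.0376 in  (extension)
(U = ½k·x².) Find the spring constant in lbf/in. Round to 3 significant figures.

Rearranging: k = 2U/x².
U = 17.9 mJ = 0.01790 J; x = 0.0376 in = 9.550×10^-4 m.
k = 39250 N/m
39250 N/m × (1 lbf/in / 175.1 N/m) = 224.1 lbf/in

224 lbf/in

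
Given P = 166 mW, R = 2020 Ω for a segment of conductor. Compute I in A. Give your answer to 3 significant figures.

0.00907 A

Solving P = I²R for I: I = √(P/R).
P = 166 mW = 0.1660 W; R = 2020 Ω.
I = 0.009065 A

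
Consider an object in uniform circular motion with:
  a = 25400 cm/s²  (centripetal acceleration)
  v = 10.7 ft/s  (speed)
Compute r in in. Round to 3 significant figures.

Rearranging a = v²/r for r: r = v²/a.
a = 25400 cm/s² = 254.0 m/s²; v = 10.7 ft/s = 3.261 m/s.
r = 0.04188 m
0.04188 m × (1 in / 0.02540 m) = 1.649 in

1.65 in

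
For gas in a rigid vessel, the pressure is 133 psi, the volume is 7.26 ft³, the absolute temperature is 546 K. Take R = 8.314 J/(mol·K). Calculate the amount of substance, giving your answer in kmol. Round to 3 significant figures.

0.0415 kmol

From the ideal-gas law: n = PV/(RT).
P = 133 psi = 9.170×10^5 Pa; V = 7.26 ft³ = 0.2056 m³; T = 546 K; R = 8.314 J/(mol·K).
n = 41.53 mol
41.53 mol × (1 kmol / 1000 mol) = 0.04153 kmol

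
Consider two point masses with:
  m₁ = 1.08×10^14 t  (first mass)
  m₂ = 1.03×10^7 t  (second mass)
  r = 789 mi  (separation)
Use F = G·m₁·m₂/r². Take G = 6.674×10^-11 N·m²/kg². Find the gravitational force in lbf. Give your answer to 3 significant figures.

10400 lbf

Directly: F = Gm₁m₂/r².
m₁ = 1.08×10^14 t = 1.080×10^17 kg; m₂ = 1.03×10^7 t = 1.030×10^10 kg; r = 789 mi = 1.270×10^6 m; G = 6.674×10^-11 N·m²/kg².
F = 46046 N
46046 N × (1 lbf / 4.448 N) = 10352 lbf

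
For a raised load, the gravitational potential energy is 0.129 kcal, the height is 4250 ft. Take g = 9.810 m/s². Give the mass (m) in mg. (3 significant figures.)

42500 mg

Rearranging: m = PE/(g·h).
PE = 0.129 kcal = 539.7 J; h = 4250 ft = 1295 m; g = 9.810 m/s².
m = 0.04247 kg
0.04247 kg × (1 mg / 1.000×10^-6 kg) = 42473 mg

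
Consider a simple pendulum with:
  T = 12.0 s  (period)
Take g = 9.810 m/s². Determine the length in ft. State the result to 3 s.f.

117 ft

Rearranging T = 2π√(L/g) for L: L = g·(T/2π)².
T = 12.0 s; g = 9.810 m/s².
L = 35.78 m
35.78 m × (1 ft / 0.3048 m) = 117.4 ft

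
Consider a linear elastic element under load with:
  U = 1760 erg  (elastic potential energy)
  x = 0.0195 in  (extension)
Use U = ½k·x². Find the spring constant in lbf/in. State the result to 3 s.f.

8.19 lbf/in

Rearranging: k = 2U/x².
U = 1760 erg = 1.760×10^-4 J; x = 0.0195 in = 4.953×10^-4 m.
k = 1435 N/m
1435 N/m × (1 lbf/in / 175.1 N/m) = 8.193 lbf/in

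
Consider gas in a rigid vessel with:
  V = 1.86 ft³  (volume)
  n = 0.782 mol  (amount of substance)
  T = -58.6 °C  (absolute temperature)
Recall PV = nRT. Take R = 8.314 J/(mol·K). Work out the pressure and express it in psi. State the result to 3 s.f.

From the ideal-gas law: P = nRT/V.
V = 1.86 ft³ = 0.05267 m³; n = 0.782 mol; T = -58.6 °C = 214.5 K; R = 8.314 J/(mol·K).
P = 26484 Pa
26484 Pa × (1 psi / 6895 Pa) = 3.841 psi

3.84 psi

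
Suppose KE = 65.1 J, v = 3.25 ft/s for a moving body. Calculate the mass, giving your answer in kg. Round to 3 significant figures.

133 kg

Rearranging KE = ½mv² for m: m = 2·KE/v².
KE = 65.1 J; v = 3.25 ft/s = 0.9906 m/s.
m = 132.7 kg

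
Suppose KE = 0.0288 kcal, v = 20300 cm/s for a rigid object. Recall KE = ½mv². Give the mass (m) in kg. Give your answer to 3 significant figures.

Rearranging KE = ½mv² for m: m = 2·KE/v².
KE = 0.0288 kcal = 120.5 J; v = 20300 cm/s = 203.0 m/s.
m = 0.005848 kg

0.00585 kg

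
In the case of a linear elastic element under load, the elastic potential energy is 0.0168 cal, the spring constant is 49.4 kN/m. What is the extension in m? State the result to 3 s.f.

0.00169 m

Solving U = ½k·x² for x: x = √(2U/k).
U = 0.0168 cal = 0.07029 J; k = 49.4 kN/m = 49400 N/m.
x = 0.001687 m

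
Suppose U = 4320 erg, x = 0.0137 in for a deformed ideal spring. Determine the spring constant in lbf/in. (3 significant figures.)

40.7 lbf/in

Rearranging: k = 2U/x².
U = 4320 erg = 4.320×10^-4 J; x = 0.0137 in = 3.480×10^-4 m.
k = 7135 N/m
7135 N/m × (1 lbf/in / 175.1 N/m) = 40.74 lbf/in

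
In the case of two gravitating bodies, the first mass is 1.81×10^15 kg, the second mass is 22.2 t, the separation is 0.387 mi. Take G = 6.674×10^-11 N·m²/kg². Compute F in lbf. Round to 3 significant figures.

Directly: F = Gm₁m₂/r².
m₁ = 1.81×10^15 kg; m₂ = 22.2 t = 22200 kg; r = 0.387 mi = 622.8 m; G = 6.674×10^-11 N·m²/kg².
F = 6914 N
6914 N × (1 lbf / 4.448 N) = 1554 lbf

1550 lbf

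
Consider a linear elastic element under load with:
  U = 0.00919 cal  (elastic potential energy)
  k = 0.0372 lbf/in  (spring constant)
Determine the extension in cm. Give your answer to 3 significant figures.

10.9 cm

Solving U = ½k·x² for x: x = √(2U/k).
U = 0.00919 cal = 0.03845 J; k = 0.0372 lbf/in = 6.515 N/m.
x = 0.1086 m
0.1086 m × (1 cm / 0.01000 m) = 10.86 cm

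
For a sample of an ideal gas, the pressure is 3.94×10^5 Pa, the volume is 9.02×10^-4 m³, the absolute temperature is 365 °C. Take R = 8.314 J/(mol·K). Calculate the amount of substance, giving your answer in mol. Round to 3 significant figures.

From the ideal-gas law: n = PV/(RT).
P = 3.94×10^5 Pa; V = 9.02×10^-4 m³; T = 365 °C = 638.1 K; R = 8.314 J/(mol·K).
n = 0.06698 mol

0.0670 mol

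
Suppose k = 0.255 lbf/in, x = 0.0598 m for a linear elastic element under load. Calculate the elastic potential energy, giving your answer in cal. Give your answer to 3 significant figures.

0.0191 cal

U is given directly by: U = ½kx².
k = 0.255 lbf/in = 44.66 N/m; x = 0.0598 m.
U = 0.07985 J
0.07985 J × (1 cal / 4.184 J) = 0.01908 cal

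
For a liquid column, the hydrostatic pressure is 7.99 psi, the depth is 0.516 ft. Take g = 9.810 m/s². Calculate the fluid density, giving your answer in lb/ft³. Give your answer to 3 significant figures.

Rearranging P = ρ·g·h for ρ: ρ = P/(g·h).
P = 7.99 psi = 55089 Pa; h = 0.516 ft = 0.1573 m; g = 9.810 m/s².
ρ = 35705 kg/m³
35705 kg/m³ × (1 lb/ft³ / 16.02 kg/m³) = 2229 lb/ft³

2230 lb/ft³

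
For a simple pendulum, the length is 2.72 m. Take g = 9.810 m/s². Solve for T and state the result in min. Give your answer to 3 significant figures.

Directly: T = 2π√(L/g).
L = 2.72 m; g = 9.810 m/s².
T = 3.308 s
3.308 s × (1 min / 60.00 s) = 0.05514 min

0.0551 min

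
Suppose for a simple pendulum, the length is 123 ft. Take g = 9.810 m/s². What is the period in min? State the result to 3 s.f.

0.205 min

T is given directly by: T = 2π√(L/g).
L = 123 ft = 37.49 m; g = 9.810 m/s².
T = 12.28 s
12.28 s × (1 min / 60.00 s) = 0.2047 min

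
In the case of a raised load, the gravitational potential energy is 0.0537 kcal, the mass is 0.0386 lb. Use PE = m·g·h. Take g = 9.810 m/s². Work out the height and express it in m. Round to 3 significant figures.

1310 m

Rearranging PE = m·g·h for h: h = PE/(m·g).
PE = 0.0537 kcal = 224.7 J; m = 0.0386 lb = 0.01751 kg; g = 9.810 m/s².
h = 1308 m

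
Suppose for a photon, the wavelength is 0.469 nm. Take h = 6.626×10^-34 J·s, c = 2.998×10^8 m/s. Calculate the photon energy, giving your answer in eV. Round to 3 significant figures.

2640 eV

E is given directly by: E = hc/λ.
λ = 0.469 nm = 4.690×10^-10 m; h = 6.626×10^-34 J·s; c = 2.998×10^8 m/s.
E = 4.236×10^-16 J
4.236×10^-16 J × (1 eV / 1.602×10^-19 J) = 2644 eV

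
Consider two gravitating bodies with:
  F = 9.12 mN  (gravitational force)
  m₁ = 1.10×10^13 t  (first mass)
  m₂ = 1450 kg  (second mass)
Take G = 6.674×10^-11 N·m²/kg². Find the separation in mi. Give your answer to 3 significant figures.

212 mi

Solving F = G·m₁·m₂/r² for r: r = √(G·m₁m₂/F).
F = 9.12 mN = 0.009120 N; m₁ = 1.10×10^13 t = 1.100×10^16 kg; m₂ = 1450 kg; G = 6.674×10^-11 N·m²/kg².
r = 3.416×10^5 m
3.416×10^5 m × (1 mi / 1609 m) = 212.3 mi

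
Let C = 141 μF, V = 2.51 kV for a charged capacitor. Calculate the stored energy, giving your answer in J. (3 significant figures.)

Directly: E = ½CV².
C = 141 μF = 1.410×10^-4 F; V = 2.51 kV = 2510 V.
E = 444.2 J

444 J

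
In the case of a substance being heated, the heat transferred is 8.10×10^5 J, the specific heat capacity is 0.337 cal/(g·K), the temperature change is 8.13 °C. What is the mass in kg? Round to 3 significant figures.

Solving Q = m·c·ΔT for m: m = Q/(c·ΔT).
Q = 8.10×10^5 J; c = 0.337 cal/(g·K) = 1410 J/(kg·K); ΔT = 8.13 °C = 8.130 K.
m = 70.66 kg

70.7 kg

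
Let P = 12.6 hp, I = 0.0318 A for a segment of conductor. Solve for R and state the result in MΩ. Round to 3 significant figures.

Rearranging P = I²R for R: R = P/I².
P = 12.6 hp = 9396 W; I = 0.0318 A.
R = 9.291×10^6 Ω
9.291×10^6 Ω × (1 MΩ / 1.000×10^6 Ω) = 9.291 MΩ

9.29 MΩ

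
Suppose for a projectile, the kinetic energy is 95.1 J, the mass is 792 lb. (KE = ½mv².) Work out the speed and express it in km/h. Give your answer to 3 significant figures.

Rearranging: v = √(2·KE/m).
KE = 95.1 J; m = 792 lb = 359.2 kg.
v = 0.7276 m/s
0.7276 m/s × (1 km/h / 0.2778 m/s) = 2.619 km/h

2.62 km/h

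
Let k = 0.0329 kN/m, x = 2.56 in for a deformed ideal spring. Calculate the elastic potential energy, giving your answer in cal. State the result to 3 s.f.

U is given directly by: U = ½kx².
k = 0.0329 kN/m = 32.90 N/m; x = 2.56 in = 0.06502 m.
U = 0.06955 J
0.06955 J × (1 cal / 4.184 J) = 0.01662 cal

0.0166 cal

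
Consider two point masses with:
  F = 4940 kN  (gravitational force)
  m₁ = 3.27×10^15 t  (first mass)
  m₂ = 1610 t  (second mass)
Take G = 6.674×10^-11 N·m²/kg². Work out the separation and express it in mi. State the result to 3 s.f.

5.24 mi

From Newton's law of gravitation: r = √(G·m₁m₂/F).
F = 4940 kN = 4.940×10^6 N; m₁ = 3.27×10^15 t = 3.270×10^18 kg; m₂ = 1610 t = 1.610×10^6 kg; G = 6.674×10^-11 N·m²/kg².
r = 8434 m
8434 m × (1 mi / 1609 m) = 5.240 mi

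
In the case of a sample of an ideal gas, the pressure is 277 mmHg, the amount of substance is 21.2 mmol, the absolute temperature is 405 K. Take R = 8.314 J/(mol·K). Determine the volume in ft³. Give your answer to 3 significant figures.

0.0683 ft³

From the ideal-gas law: V = nRT/P.
P = 277 mmHg = 36930 Pa; n = 21.2 mmol = 0.02120 mol; T = 405 K; R = 8.314 J/(mol·K).
V = 0.001933 m³
0.001933 m³ × (1 ft³ / 0.02832 m³) = 0.06826 ft³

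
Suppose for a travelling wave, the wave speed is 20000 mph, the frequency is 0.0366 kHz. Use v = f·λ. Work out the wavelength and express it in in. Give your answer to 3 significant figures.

Rearranging: λ = v/f.
v = 20000 mph = 8941 m/s; f = 0.0366 kHz = 36.60 Hz.
λ = 244.3 m
244.3 m × (1 in / 0.02540 m) = 9617 in

9620 in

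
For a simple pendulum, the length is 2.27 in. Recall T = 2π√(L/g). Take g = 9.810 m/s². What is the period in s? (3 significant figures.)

T is given directly by: T = 2π√(L/g).
L = 2.27 in = 0.05766 m; g = 9.810 m/s².
T = 0.4817 s

0.482 s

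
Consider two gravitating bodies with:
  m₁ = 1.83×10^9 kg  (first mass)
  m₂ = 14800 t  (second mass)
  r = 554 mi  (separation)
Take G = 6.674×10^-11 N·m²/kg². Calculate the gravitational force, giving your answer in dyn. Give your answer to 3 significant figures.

0.227 dyn

From Newton's law of gravitation: F = Gm₁m₂/r².
m₁ = 1.83×10^9 kg; m₂ = 14800 t = 1.480×10^7 kg; r = 554 mi = 8.916×10^5 m; G = 6.674×10^-11 N·m²/kg².
F = 2.274×10^-6 N  (the unit combination reduces to kg·m/s² = N)
2.274×10^-6 N × (1 dyn / 1.000×10^-5 N) = 0.2274 dyn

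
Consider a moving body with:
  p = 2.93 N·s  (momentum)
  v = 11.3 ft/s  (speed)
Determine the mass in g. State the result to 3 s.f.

851 g

Rearranging p = m·v for m: m = p/v.
p = 2.93 N·s = 2.930 kg·m/s; v = 11.3 ft/s = 3.444 m/s.
m = 0.8507 kg
0.8507 kg × (1 g / 0.001000 kg) = 850.7 g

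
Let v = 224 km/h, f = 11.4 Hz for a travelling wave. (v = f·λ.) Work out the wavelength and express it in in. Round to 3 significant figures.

Rearranging: λ = v/f.
v = 224 km/h = 62.22 m/s; f = 11.4 Hz.
λ = 5.458 m
5.458 m × (1 in / 0.02540 m) = 214.9 in

215 in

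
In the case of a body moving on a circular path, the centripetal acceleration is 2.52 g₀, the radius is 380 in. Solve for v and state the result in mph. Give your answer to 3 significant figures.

Rearranging a = v²/r for v: v = √(a·r).
a = 2.52 g₀ = 24.71 m/s²; r = 380 in = 9.652 m.
v = 15.44 m/s
15.44 m/s × (1 mph / 0.4470 m/s) = 34.55 mph

34.5 mph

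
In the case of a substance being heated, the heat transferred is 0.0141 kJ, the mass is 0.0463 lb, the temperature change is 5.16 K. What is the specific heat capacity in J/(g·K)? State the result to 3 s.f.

0.130 J/(g·K)

Rearranging Q = m·c·ΔT for c: c = Q/(m·ΔT).
Q = 0.0141 kJ = 14.10 J; m = 0.0463 lb = 0.02100 kg; ΔT = 5.16 K.
c = 130.1 J/(kg·K)
130.1 J/(kg·K) × (1 J/(g·K) / 1000 J/(kg·K)) = 0.1301 J/(g·K)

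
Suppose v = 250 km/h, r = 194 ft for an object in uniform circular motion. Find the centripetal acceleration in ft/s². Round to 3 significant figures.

268 ft/s²

Directly: a = v²/r.
v = 250 km/h = 69.44 m/s; r = 194 ft = 59.13 m.
a = 81.56 m/s²
81.56 m/s² × (1 ft/s² / 0.3048 m/s²) = 267.6 ft/s²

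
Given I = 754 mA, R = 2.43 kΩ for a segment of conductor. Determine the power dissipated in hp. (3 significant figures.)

P is given directly by: P = I²R.
I = 754 mA = 0.7540 A; R = 2.43 kΩ = 2430 Ω.
P = 1381 W
1381 W × (1 hp / 745.7 W) = 1.853 hp

1.85 hp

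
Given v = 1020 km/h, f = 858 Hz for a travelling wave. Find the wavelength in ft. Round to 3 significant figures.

1.08 ft

Solving v = f·λ for λ: λ = v/f.
v = 1020 km/h = 283.3 m/s; f = 858 Hz.
λ = 0.3302 m
0.3302 m × (1 ft / 0.3048 m) = 1.083 ft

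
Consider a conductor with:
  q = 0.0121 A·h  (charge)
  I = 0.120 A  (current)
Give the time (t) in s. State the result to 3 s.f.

Rearranging q = I·t for t: t = q/I.
q = 0.0121 A·h = 43.56 C; I = 0.120 A.
t = 363.0 s

363 s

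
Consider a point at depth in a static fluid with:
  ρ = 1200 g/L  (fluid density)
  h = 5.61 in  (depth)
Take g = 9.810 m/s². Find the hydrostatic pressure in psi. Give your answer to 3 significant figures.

P is given directly by: P = ρgh.
ρ = 1200 g/L = 1200 kg/m³; h = 5.61 in = 0.1425 m; g = 9.810 m/s².
P = 1677 Pa
1677 Pa × (1 psi / 6895 Pa) = 0.2433 psi

0.243 psi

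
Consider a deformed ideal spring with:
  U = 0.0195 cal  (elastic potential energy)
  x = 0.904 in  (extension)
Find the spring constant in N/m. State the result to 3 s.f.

Rearranging U = ½k·x² for k: k = 2U/x².
U = 0.0195 cal = 0.08159 J; x = 0.904 in = 0.02296 m.
k = 309.5 N/m

309 N/m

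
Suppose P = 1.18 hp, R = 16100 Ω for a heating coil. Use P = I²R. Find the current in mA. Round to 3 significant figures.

234 mA

Solving P = I²R for I: I = √(P/R).
P = 1.18 hp = 879.9 W; R = 16100 Ω.
I = 0.2338 A
0.2338 A × (1 mA / 0.001000 A) = 233.8 mA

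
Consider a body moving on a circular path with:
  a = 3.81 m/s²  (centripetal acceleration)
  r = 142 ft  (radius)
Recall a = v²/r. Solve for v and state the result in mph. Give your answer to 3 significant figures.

28.7 mph

Rearranging a = v²/r for v: v = √(a·r).
a = 3.81 m/s²; r = 142 ft = 43.28 m.
v = 12.84 m/s
12.84 m/s × (1 mph / 0.4470 m/s) = 28.73 mph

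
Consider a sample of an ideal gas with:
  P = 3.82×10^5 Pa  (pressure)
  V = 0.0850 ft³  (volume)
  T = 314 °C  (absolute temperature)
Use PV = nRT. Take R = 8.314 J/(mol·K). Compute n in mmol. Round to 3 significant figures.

188 mmol

From the ideal-gas law: n = PV/(RT).
P = 3.82×10^5 Pa; V = 0.0850 ft³ = 0.002407 m³; T = 314 °C = 587.1 K; R = 8.314 J/(mol·K).
n = 0.1884 mol
0.1884 mol × (1 mmol / 0.001000 mol) = 188.4 mmol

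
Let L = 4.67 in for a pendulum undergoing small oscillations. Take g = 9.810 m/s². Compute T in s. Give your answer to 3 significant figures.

0.691 s

Directly: T = 2π√(L/g).
L = 4.67 in = 0.1186 m; g = 9.810 m/s².
T = 0.6909 s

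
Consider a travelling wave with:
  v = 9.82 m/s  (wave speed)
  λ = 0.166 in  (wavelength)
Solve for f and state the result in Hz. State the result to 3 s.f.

2330 Hz

Rearranging: f = v/λ.
v = 9.82 m/s; λ = 0.166 in = 0.004216 m.
f = 2329 Hz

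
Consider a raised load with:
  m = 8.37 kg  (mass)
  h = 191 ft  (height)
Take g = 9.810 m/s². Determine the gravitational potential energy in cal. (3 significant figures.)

1140 cal

Directly: PE = mgh.
m = 8.37 kg; h = 191 ft = 58.22 m; g = 9.810 m/s².
PE = 4780 J
4780 J × (1 cal / 4.184 J) = 1142 cal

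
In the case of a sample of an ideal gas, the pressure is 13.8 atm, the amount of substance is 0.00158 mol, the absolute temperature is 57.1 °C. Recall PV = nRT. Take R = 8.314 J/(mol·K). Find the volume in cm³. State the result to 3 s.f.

3.10 cm³

Rearranging: V = nRT/P.
P = 13.8 atm = 1.398×10^6 Pa; n = 0.00158 mol; T = 57.1 °C = 330.2 K; R = 8.314 J/(mol·K).
V = 3.103×10^-6 m³
3.103×10^-6 m³ × (1 cm³ / 1.000×10^-6 m³) = 3.103 cm³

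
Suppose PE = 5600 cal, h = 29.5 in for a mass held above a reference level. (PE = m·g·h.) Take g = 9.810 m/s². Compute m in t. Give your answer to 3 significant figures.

3.19 t

Rearranging: m = PE/(g·h).
PE = 5600 cal = 23430 J; h = 29.5 in = 0.7493 m; g = 9.810 m/s².
m = 3188 kg
3188 kg × (1 t / 1000 kg) = 3.188 t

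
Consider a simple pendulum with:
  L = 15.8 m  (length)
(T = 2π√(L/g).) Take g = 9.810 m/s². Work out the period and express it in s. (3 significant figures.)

7.97 s

T is given directly by: T = 2π√(L/g).
L = 15.8 m; g = 9.810 m/s².
T = 7.974 s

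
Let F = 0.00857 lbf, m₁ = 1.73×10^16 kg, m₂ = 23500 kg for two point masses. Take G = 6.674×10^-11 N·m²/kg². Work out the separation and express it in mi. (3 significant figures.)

524 mi

Rearranging: r = √(G·m₁m₂/F).
F = 0.00857 lbf = 0.03812 N; m₁ = 1.73×10^16 kg; m₂ = 23500 kg; G = 6.674×10^-11 N·m²/kg².
r = 8.437×10^5 m
8.437×10^5 m × (1 mi / 1609 m) = 524.2 mi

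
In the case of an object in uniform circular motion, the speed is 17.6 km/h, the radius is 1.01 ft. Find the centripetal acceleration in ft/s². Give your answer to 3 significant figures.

255 ft/s²

Directly: a = v²/r.
v = 17.6 km/h = 4.889 m/s; r = 1.01 ft = 0.3078 m.
a = 77.64 m/s²
77.64 m/s² × (1 ft/s² / 0.3048 m/s²) = 254.7 ft/s²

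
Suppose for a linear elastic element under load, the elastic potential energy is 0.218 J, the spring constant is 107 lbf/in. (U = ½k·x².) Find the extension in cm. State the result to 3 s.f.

0.482 cm

Solving U = ½k·x² for x: x = √(2U/k).
U = 0.218 J; k = 107 lbf/in = 18739 N/m.
x = 0.004824 m
0.004824 m × (1 cm / 0.01000 m) = 0.4824 cm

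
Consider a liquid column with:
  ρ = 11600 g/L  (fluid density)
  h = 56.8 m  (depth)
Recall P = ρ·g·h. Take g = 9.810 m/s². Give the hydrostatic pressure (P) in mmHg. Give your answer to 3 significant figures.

P is given directly by: P = ρgh.
ρ = 11600 g/L = 11600 kg/m³; h = 56.8 m; g = 9.810 m/s².
P = 6.464×10^6 Pa
6.464×10^6 Pa × (1 mmHg / 133.3 Pa) = 48481 mmHg

48500 mmHg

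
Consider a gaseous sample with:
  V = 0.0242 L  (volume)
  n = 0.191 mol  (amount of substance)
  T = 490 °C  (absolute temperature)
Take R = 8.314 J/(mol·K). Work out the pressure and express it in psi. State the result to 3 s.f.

From the ideal-gas law: P = nRT/V.
V = 0.0242 L = 2.420×10^-5 m³; n = 0.191 mol; T = 490 °C = 763.1 K; R = 8.314 J/(mol·K).
P = 5.008×10^7 Pa
5.008×10^7 Pa × (1 psi / 6895 Pa) = 7263 psi

7260 psi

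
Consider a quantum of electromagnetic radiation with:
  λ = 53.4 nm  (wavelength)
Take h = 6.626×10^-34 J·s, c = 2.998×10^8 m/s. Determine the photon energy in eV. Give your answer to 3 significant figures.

E is given directly by: E = hc/λ.
λ = 53.4 nm = 5.340×10^-8 m; h = 6.626×10^-34 J·s; c = 2.998×10^8 m/s.
E = 3.720×10^-18 J  (the unit combination reduces to kg·m²/s² = J)
3.720×10^-18 J × (1 eV / 1.602×10^-19 J) = 23.22 eV

23.2 eV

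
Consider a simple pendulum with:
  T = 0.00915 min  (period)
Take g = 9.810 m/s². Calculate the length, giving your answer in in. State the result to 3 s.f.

2.95 in

Rearranging T = 2π√(L/g) for L: L = g·(T/2π)².
T = 0.00915 min = 0.5490 s; g = 9.810 m/s².
L = 0.07490 m
0.07490 m × (1 in / 0.02540 m) = 2.949 in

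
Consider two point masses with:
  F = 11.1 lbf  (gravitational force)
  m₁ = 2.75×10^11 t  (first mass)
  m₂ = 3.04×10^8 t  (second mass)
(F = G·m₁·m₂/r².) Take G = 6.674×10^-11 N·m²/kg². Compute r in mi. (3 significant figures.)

From Newton's law of gravitation: r = √(G·m₁m₂/F).
F = 11.1 lbf = 49.38 N; m₁ = 2.75×10^11 t = 2.750×10^14 kg; m₂ = 3.04×10^8 t = 3.040×10^11 kg; G = 6.674×10^-11 N·m²/kg².
r = 1.063×10^7 m
1.063×10^7 m × (1 mi / 1609 m) = 6605 mi

6610 mi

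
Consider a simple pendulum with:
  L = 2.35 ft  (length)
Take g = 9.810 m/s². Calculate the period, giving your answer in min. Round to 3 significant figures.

T is given directly by: T = 2π√(L/g).
L = 2.35 ft = 0.7163 m; g = 9.810 m/s².
T = 1.698 s
1.698 s × (1 min / 60.00 s) = 0.02830 min

0.0283 min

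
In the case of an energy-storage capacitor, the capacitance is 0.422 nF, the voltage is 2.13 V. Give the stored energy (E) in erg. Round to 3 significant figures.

Directly: E = ½CV².
C = 0.422 nF = 4.220×10^-10 F; V = 2.13 V.
E = 9.573×10^-10 J
9.573×10^-10 J × (1 erg / 1.000×10^-7 J) = 0.009573 erg

0.00957 erg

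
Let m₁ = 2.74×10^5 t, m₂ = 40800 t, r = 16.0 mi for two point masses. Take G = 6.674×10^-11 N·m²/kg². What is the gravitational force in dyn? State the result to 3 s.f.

From Newton's law of gravitation: F = Gm₁m₂/r².
m₁ = 2.74×10^5 t = 2.740×10^8 kg; m₂ = 40800 t = 4.080×10^7 kg; r = 16.0 mi = 25750 m; G = 6.674×10^-11 N·m²/kg².
F = 0.001125 N
0.001125 N × (1 dyn / 1.000×10^-5 N) = 112.5 dyn

113 dyn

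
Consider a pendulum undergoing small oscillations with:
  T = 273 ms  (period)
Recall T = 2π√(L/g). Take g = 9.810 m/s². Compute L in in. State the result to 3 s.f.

0.729 in

Rearranging T = 2π√(L/g) for L: L = g·(T/2π)².
T = 273 ms = 0.2730 s; g = 9.810 m/s².
L = 0.01852 m
0.01852 m × (1 in / 0.02540 m) = 0.7291 in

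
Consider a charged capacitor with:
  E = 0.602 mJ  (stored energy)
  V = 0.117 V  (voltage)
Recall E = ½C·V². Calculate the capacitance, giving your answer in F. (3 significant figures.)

0.0880 F

Rearranging E = ½C·V² for C: C = 2E/V².
E = 0.602 mJ = 6.020×10^-4 J; V = 0.117 V.
C = 0.08795 F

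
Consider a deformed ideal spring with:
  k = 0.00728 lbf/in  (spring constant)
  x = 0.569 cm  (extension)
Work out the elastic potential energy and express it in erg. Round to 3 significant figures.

Directly: U = ½kx².
k = 0.00728 lbf/in = 1.275 N/m; x = 0.569 cm = 0.005690 m.
U = 2.064×10^-5 J
2.064×10^-5 J × (1 erg / 1.000×10^-7 J) = 206.4 erg

206 erg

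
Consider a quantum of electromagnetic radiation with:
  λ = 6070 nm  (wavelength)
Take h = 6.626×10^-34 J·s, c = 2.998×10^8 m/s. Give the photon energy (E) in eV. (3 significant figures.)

E is given directly by: E = hc/λ.
λ = 6070 nm = 6.070×10^-6 m; h = 6.626×10^-34 J·s; c = 2.998×10^8 m/s.
E = 3.273×10^-20 J
3.273×10^-20 J × (1 eV / 1.602×10^-19 J) = 0.2043 eV

0.204 eV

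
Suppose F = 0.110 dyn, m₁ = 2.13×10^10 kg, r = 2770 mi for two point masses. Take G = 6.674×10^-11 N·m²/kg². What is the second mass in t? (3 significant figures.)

Solving F = G·m₁·m₂/r² for m₂: m₂ = F·r²/(G·m₁).
F = 0.110 dyn = 1.100×10^-6 N; m₁ = 2.13×10^10 kg; r = 2770 mi = 4.458×10^6 m; G = 6.674×10^-11 N·m²/kg².
m₂ = 1.538×10^7 kg
1.538×10^7 kg × (1 t / 1000 kg) = 15377 t

15400 t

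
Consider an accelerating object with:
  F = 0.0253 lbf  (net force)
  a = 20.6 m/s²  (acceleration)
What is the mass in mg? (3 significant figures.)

5460 mg

Rearranging F = m·a for m: m = F/a.
F = 0.0253 lbf = 0.1125 N; a = 20.6 m/s².
m = 0.005463 kg
0.005463 kg × (1 mg / 1.000×10^-6 kg) = 5463 mg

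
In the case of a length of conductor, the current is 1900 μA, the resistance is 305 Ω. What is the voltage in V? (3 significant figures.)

0.580 V

From Ohm's law: V = IR.
I = 1900 μA = 0.001900 A; R = 305 Ω.
V = 0.5795 V  (the unit combination reduces to kg·m²/(A·s³) = V)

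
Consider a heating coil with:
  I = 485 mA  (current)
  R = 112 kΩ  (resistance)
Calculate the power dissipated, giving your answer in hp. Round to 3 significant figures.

P is given directly by: P = I²R.
I = 485 mA = 0.4850 A; R = 112 kΩ = 1.120×10^5 Ω.
P = 26345 W  (the unit combination reduces to kg·m²/s³ = W)
26345 W × (1 hp / 745.7 W) = 35.33 hp

35.3 hp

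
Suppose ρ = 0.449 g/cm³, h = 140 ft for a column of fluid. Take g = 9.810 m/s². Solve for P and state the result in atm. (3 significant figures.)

P is given directly by: P = ρgh.
ρ = 0.449 g/cm³ = 449.0 kg/m³; h = 140 ft = 42.67 m; g = 9.810 m/s².
P = 1.880×10^5 Pa
1.880×10^5 Pa × (1 atm / 1.013×10^5 Pa) = 1.855 atm

1.85 atm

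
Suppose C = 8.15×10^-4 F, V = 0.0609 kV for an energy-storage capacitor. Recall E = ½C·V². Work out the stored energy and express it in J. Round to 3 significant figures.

1.51 J

E is given directly by: E = ½CV².
C = 8.15×10^-4 F; V = 0.0609 kV = 60.90 V.
E = 1.511 J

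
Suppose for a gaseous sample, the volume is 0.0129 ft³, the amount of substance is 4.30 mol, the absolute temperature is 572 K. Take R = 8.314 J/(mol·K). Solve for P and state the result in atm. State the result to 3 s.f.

From the ideal-gas law: P = nRT/V.
V = 0.0129 ft³ = 3.653×10^-4 m³; n = 4.30 mol; T = 572 K; R = 8.314 J/(mol·K).
P = 5.598×10^7 Pa
5.598×10^7 Pa × (1 atm / 1.013×10^5 Pa) = 552.5 atm

552 atm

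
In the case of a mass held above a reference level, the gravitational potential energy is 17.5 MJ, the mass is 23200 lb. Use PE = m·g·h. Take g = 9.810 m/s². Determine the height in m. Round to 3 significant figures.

Rearranging PE = m·g·h for h: h = PE/(m·g).
PE = 17.5 MJ = 1.750×10^7 J; m = 23200 lb = 10523 kg; g = 9.810 m/s².
h = 169.5 m

170 m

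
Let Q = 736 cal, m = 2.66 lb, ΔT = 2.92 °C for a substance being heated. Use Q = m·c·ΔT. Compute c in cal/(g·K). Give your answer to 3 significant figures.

Rearranging Q = m·c·ΔT for c: c = Q/(m·ΔT).
Q = 736 cal = 3079 J; m = 2.66 lb = 1.207 kg; ΔT = 2.92 °C = 2.920 K.
c = 874.1 J/(kg·K)
874.1 J/(kg·K) × (1 cal/(g·K) / 4184 J/(kg·K)) = 0.2089 cal/(g·K)

0.209 cal/(g·K)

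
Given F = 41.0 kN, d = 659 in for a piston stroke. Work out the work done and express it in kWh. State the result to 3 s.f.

W is given directly by: W = F·d.
F = 41.0 kN = 41000 N; d = 659 in = 16.74 m.
W = 6.863×10^5 J  (the unit combination reduces to kg·m²/s² = J)
6.863×10^5 J × (1 kWh / 3.600×10^6 J) = 0.1906 kWh

0.191 kWh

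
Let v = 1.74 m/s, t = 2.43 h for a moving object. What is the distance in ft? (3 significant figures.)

Solving v = d/t for d: d = v·t.
v = 1.74 m/s; t = 2.43 h = 8748 s.
d = 15222 m
15222 m × (1 ft / 0.3048 m) = 49939 ft

49900 ft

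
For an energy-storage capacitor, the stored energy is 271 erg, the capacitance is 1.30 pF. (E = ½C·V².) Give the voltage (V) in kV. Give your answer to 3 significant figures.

6.46 kV

Rearranging: V = √(2E/C).
E = 271 erg = 2.710×10^-5 J; C = 1.30 pF = 1.300×10^-12 F.
V = 6457 V
6457 V × (1 kV / 1000 V) = 6.457 kV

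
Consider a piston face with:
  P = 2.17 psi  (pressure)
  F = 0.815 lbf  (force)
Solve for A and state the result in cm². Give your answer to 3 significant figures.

Rearranging: A = F/P.
P = 2.17 psi = 14962 Pa; F = 0.815 lbf = 3.625 N.
A = 2.423×10^-4 m²
2.423×10^-4 m² × (1 cm² / 1.000×10^-4 m²) = 2.423 cm²

2.42 cm²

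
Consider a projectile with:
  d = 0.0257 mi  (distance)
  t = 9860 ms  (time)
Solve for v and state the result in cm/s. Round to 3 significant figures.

419 cm/s

v is given directly by: v = d/t.
d = 0.0257 mi = 41.36 m; t = 9860 ms = 9.860 s.
v = 4.195 m/s
4.195 m/s × (1 cm/s / 0.01000 m/s) = 419.5 cm/s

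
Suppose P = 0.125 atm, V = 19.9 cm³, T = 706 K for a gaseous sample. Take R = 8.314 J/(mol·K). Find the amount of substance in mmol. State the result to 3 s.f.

0.0429 mmol

From the ideal-gas law: n = PV/(RT).
P = 0.125 atm = 12666 Pa; V = 19.9 cm³ = 1.990×10^-5 m³; T = 706 K; R = 8.314 J/(mol·K).
n = 4.294×10^-5 mol
4.294×10^-5 mol × (1 mmol / 0.001000 mol) = 0.04294 mmol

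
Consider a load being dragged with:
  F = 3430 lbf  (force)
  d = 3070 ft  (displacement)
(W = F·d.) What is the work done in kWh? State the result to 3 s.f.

W is given directly by: W = F·d.
F = 3430 lbf = 15257 N; d = 3070 ft = 935.7 m.
W = 1.428×10^7 J
1.428×10^7 J × (1 kWh / 3.600×10^6 J) = 3.966 kWh

3.97 kWh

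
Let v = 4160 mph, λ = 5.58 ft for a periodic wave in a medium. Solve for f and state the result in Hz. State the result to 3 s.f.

1090 Hz

Rearranging v = f·λ for f: f = v/λ.
v = 4160 mph = 1860 m/s; λ = 5.58 ft = 1.701 m.
f = 1093 Hz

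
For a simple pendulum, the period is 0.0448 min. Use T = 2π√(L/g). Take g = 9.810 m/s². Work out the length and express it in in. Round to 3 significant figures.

70.7 in

Rearranging T = 2π√(L/g) for L: L = g·(T/2π)².
T = 0.0448 min = 2.688 s; g = 9.810 m/s².
L = 1.795 m
1.795 m × (1 in / 0.02540 m) = 70.69 in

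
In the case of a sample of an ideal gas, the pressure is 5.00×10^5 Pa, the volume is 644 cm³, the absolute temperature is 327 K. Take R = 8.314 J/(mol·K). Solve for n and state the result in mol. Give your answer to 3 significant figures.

Rearranging PV = nRT for n: n = PV/(RT).
P = 5.00×10^5 Pa; V = 644 cm³ = 6.440×10^-4 m³; T = 327 K; R = 8.314 J/(mol·K).
n = 0.1184 mol

0.118 mol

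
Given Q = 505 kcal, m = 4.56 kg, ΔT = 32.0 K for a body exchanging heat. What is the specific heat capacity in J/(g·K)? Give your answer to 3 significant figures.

14.5 J/(g·K)

Solving Q = m·c·ΔT for c: c = Q/(m·ΔT).
Q = 505 kcal = 2.113×10^6 J; m = 4.56 kg; ΔT = 32.0 K.
c = 14480 J/(kg·K)
14480 J/(kg·K) × (1 J/(g·K) / 1000 J/(kg·K)) = 14.48 J/(g·K)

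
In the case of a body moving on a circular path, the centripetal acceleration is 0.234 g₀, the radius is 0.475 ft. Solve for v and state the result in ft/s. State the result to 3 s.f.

Solving a = v²/r for v: v = √(a·r).
a = 0.234 g₀ = 2.295 m/s²; r = 0.475 ft = 0.1448 m.
v = 0.5764 m/s
0.5764 m/s × (1 ft/s / 0.3048 m/s) = 1.891 ft/s

1.89 ft/s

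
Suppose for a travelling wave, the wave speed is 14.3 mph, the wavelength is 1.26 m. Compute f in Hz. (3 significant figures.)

Solving v = f·λ for f: f = v/λ.
v = 14.3 mph = 6.393 m/s; λ = 1.26 m.
f = 5.074 Hz

5.07 Hz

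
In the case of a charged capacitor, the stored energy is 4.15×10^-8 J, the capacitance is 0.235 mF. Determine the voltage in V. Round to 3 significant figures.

Rearranging: V = √(2E/C).
E = 4.15×10^-8 J; C = 0.235 mF = 2.350×10^-4 F.
V = 0.01879 V

0.0188 V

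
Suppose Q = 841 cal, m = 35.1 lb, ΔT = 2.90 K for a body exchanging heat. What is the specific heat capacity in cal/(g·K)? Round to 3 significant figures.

0.0182 cal/(g·K)

Rearranging Q = m·c·ΔT for c: c = Q/(m·ΔT).
Q = 841 cal = 3519 J; m = 35.1 lb = 15.92 kg; ΔT = 2.90 K.
c = 76.21 J/(kg·K)
76.21 J/(kg·K) × (1 cal/(g·K) / 4184 J/(kg·K)) = 0.01821 cal/(g·K)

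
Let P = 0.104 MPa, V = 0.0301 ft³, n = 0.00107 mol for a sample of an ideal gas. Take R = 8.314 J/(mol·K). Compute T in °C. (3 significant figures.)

Solving PV = nRT for T: T = PV/(nR).
P = 0.104 MPa = 1.040×10^5 Pa; V = 0.0301 ft³ = 8.523×10^-4 m³; n = 0.00107 mol; R = 8.314 J/(mol·K).
T = 9964 K
9964 K − 273.15 = 9691 °C

9690 °C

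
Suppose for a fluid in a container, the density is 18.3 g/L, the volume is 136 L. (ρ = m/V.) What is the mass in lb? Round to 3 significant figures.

Solving ρ = m/V for m: m = ρV.
ρ = 18.3 g/L = 18.30 kg/m³; V = 136 L = 0.1360 m³.
m = 2.489 kg
2.489 kg × (1 lb / 0.4536 kg) = 5.487 lb

5.49 lb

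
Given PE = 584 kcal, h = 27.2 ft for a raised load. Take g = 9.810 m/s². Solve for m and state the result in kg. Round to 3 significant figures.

Rearranging PE = m·g·h for m: m = PE/(g·h).
PE = 584 kcal = 2.443×10^6 J; h = 27.2 ft = 8.291 m; g = 9.810 m/s².
m = 30044 kg

30000 kg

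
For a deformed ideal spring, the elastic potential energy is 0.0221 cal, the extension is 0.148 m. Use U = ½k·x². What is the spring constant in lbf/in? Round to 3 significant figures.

0.0482 lbf/in

Rearranging: k = 2U/x².
U = 0.0221 cal = 0.09247 J; x = 0.148 m.
k = 8.443 N/m
8.443 N/m × (1 lbf/in / 175.1 N/m) = 0.04821 lbf/in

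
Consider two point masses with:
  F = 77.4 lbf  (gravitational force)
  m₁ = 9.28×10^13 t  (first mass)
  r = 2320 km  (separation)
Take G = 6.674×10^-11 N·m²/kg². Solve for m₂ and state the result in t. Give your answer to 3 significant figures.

2.99×10^5 t

Rearranging F = G·m₁·m₂/r² for m₂: m₂ = F·r²/(G·m₁).
F = 77.4 lbf = 344.3 N; m₁ = 9.28×10^13 t = 9.280×10^16 kg; r = 2320 km = 2.320×10^6 m; G = 6.674×10^-11 N·m²/kg².
m₂ = 2.992×10^8 kg
2.992×10^8 kg × (1 t / 1000 kg) = 2.992×10^5 t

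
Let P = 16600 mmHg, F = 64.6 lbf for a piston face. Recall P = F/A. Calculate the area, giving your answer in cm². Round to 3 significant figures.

Rearranging P = F/A for A: A = F/P.
P = 16600 mmHg = 2.213×10^6 Pa; F = 64.6 lbf = 287.4 N.
A = 1.298×10^-4 m²
1.298×10^-4 m² × (1 cm² / 1.000×10^-4 m²) = 1.298 cm²

1.30 cm²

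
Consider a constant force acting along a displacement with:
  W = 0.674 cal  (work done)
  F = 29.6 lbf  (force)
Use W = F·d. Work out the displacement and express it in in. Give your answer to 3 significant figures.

Solving W = F·d for d: d = W/F.
W = 0.674 cal = 2.820 J; F = 29.6 lbf = 131.7 N.
d = 0.02142 m
0.02142 m × (1 in / 0.02540 m) = 0.8432 in

0.843 in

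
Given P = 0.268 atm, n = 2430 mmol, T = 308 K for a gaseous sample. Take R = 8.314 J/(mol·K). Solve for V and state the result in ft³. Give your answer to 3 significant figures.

Solving PV = nRT for V: V = nRT/P.
P = 0.268 atm = 27155 Pa; n = 2430 mmol = 2.430 mol; T = 308 K; R = 8.314 J/(mol·K).
V = 0.2291 m³
0.2291 m³ × (1 ft³ / 0.02832 m³) = 8.092 ft³

8.09 ft³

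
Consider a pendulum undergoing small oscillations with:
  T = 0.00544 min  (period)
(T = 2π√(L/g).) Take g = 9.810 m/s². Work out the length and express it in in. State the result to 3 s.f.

Solving T = 2π√(L/g) for L: L = g·(T/2π)².
T = 0.00544 min = 0.3264 s; g = 9.810 m/s².
L = 0.02647 m
0.02647 m × (1 in / 0.02540 m) = 1.042 in

1.04 in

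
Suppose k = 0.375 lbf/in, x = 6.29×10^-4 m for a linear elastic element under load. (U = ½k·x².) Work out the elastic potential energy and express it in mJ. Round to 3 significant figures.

Directly: U = ½kx².
k = 0.375 lbf/in = 65.67 N/m; x = 6.29×10^-4 m.
U = 1.299×10^-5 J  (the unit combination reduces to kg·m²/s² = J)
1.299×10^-5 J × (1 mJ / 0.001000 J) = 0.01299 mJ

0.0130 mJ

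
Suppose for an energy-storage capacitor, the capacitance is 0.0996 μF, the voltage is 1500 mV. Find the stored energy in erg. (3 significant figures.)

E is given directly by: E = ½CV².
C = 0.0996 μF = 9.960×10^-8 F; V = 1500 mV = 1.500 V.
E = 1.120×10^-7 J
1.120×10^-7 J × (1 erg / 1.000×10^-7 J) = 1.120 erg

1.12 erg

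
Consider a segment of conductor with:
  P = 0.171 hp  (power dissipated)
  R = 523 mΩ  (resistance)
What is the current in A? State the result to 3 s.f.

15.6 A

Rearranging: I = √(P/R).
P = 0.171 hp = 127.5 W; R = 523 mΩ = 0.5230 Ω.
I = 15.61 A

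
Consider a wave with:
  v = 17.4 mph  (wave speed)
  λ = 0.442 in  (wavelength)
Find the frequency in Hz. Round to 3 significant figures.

Rearranging v = f·λ for f: f = v/λ.
v = 17.4 mph = 7.778 m/s; λ = 0.442 in = 0.01123 m.
f = 692.9 Hz

693 Hz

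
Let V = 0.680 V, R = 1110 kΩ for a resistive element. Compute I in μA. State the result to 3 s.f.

0.613 μA

Rearranging V = I·R for I: I = V/R.
V = 0.680 V; R = 1110 kΩ = 1.110×10^6 Ω.
I = 6.126×10^-7 A
6.126×10^-7 A × (1 μA / 1.000×10^-6 A) = 0.6126 μA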